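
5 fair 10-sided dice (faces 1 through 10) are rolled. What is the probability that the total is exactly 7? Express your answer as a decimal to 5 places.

0.00015

There are 10^5 = 100000 equally likely outcomes.
The number of ordered 5-tuples from {1,…,10} summing to 7 is 15.
P(sum = 7) = 15/100000 = 3/20000 ≈ 0.00015.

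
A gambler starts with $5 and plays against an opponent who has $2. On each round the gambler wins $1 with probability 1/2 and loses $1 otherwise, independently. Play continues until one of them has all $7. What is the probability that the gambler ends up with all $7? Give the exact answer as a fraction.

5/7

With a fair step, P(i) = ½P(i−1) + ½P(i+1) with P(0)=0, P(7)=1 has the linear solution P(i) = i/7.
P(5) = 5/7.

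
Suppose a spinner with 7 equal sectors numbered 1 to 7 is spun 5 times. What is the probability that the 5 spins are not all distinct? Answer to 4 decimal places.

0.8501

P(all 5 different) = 7/7 · 6/7 · ··· · 3/7 ≈ 0.1499.
P(at least two equal) = 1 − 0.1499 = 0.8501.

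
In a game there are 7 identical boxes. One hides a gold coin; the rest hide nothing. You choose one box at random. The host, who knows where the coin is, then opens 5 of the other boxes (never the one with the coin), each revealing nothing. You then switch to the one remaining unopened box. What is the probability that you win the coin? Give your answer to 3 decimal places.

0.857

Your original box holds the coin with probability 1/7, so the other 6 collectively hold it with probability 6/7.
The host can always find 5 empty boxes to open, so the reveals don't change that 6/7; it is now spread over the 1 remaining unopened box.
P(win by switching) = (6/7) · (1/1) = 6/7 ≈ 0.857.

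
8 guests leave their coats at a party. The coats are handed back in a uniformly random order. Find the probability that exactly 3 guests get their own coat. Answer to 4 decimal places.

0.0611

Choose which 3 of the 8 are fixed: C(8,3) = 56 ways.
The remaining 5 must have no fixed point: D(5) = 44.
P = 56·44/40320 = 11/180 ≈ 0.0611.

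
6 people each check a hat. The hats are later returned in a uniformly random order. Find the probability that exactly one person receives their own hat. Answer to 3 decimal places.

Choose which one is fixed: C(6,1) = 6 ways.
The remaining 5 must have no fixed point: D(5) = 44.
P = 6·44/720 = 11/30 ≈ 0.367.

0.367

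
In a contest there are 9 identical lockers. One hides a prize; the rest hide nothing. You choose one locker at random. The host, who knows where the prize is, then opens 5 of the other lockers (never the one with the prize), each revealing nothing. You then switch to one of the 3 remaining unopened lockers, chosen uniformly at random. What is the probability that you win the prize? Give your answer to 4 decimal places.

0.2963

Your original locker holds the prize with probability 1/9, so the other 8 collectively hold it with probability 8/9.
The host can always find 5 empty lockers to open, so the reveals don't change that 8/9; it is now spread over the 3 remaining unopened lockers.
P(win by switching) = (8/9) · (1/3) = 8/27 ≈ 0.2963.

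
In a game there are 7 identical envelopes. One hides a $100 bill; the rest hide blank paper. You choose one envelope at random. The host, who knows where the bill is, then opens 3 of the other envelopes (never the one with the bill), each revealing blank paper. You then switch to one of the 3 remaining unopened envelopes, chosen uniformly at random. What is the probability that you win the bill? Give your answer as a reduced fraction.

Your original envelope holds the bill with probability 1/7, so the other 6 collectively hold it with probability 6/7.
The host can always find 3 empty envelopes to open, so the reveals don't change that 6/7; it is now spread over the 3 remaining unopened envelopes.
P(win by switching) = (6/7) · (1/3) = 2/7.

2/7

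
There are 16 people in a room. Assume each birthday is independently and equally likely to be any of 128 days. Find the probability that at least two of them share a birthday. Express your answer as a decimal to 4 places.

It's easier to compute the probability that all 16 are distinct.
P(all distinct) = 128/128 · 127/128 · ··· · 113/128 ≈ 0.3761.
So the probability of at least one match is 1 − 0.3761 = 0.6239.

0.6239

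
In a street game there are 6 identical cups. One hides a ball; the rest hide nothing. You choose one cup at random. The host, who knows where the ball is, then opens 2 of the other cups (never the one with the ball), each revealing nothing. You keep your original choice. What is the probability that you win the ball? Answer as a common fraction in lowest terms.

The host can always open 2 empty cups regardless of your choice, so the reveals give no information about your original cup.
P(win by staying) = 1/6.

1/6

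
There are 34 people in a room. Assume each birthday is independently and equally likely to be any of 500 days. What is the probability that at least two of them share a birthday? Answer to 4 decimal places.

0.6827

It's easier to compute the probability that all 34 are distinct.
P(all distinct) = 500/500 · 499/500 · ··· · 467/500 ≈ 0.3173.
So the probability of at least one match is 1 − 0.3173 = 0.6827.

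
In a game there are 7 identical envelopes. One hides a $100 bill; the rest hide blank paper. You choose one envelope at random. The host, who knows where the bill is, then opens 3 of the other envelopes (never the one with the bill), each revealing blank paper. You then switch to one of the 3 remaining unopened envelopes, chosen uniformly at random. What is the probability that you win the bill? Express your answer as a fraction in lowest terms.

Your original envelope holds the bill with probability 1/7, so the other 6 collectively hold it with probability 6/7.
The host can always find 3 empty envelopes to open, so the reveals don't change that 6/7; it is now spread over the 3 remaining unopened envelopes.
P(win by switching) = (6/7) · (1/3) = 2/7.

2/7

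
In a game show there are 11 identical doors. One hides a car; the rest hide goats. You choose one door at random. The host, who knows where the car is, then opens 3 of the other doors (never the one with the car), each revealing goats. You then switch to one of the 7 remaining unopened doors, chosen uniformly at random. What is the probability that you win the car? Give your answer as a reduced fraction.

Your original door holds the car with probability 1/11, so the other 10 collectively hold it with probability 10/11.
The host can always find 3 empty doors to open, so the reveals don't change that 10/11; it is now spread over the 7 remaining unopened doors.
P(win by switching) = (10/11) · (1/7) = 10/77.

10/77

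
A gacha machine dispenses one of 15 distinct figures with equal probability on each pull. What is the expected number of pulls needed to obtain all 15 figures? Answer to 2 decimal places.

49.77

After i distinct types are collected, each trial gives a new one with probability (15−i)/15, so the expected wait for the next new type is 15/(15−i).
E = 15/15 + 15/14 + 15/13 + 15/12 + 15/11 + 15/10 + 15/9 + 15/8 + 15/7 + 15/6 + 15/5 + 15/4 + 15/3 + 15/2 + 15/1 = 1195757/24024 ≈ 49.77.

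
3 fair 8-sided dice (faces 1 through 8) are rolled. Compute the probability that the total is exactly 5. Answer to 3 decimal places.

0.012

There are 8^3 = 512 equally likely outcomes.
The number of ordered 3-tuples from {1,…,8} summing to 5 is 6.
P(sum = 5) = 6/512 = 3/256 ≈ 0.012.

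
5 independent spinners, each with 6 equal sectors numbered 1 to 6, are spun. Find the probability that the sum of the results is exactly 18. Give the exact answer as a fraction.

65/648

There are 6^5 = 7776 equally likely outcomes.
The number of ordered 5-tuples from {1,…,6} summing to 18 is 780.
P(sum = 18) = 780/7776 = 65/648.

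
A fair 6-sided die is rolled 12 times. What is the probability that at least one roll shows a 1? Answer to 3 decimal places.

P(no roll shows a 1) = (5/6)^12 ≈ 0.112.
P(at least one) = 1 − 0.112 = 0.888.

0.888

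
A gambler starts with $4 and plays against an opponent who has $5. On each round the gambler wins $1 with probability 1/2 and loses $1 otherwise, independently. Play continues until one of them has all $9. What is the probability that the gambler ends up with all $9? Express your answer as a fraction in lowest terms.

4/9

With a fair step, P(i) = ½P(i−1) + ½P(i+1) with P(0)=0, P(9)=1 has the linear solution P(i) = i/9.
P(4) = 4/9.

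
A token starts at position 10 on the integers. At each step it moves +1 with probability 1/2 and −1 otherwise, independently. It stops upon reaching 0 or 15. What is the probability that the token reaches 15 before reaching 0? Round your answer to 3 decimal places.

With a fair step, P(i) = ½P(i−1) + ½P(i+1) with P(0)=0, P(15)=1 has the linear solution P(i) = i/15.
P(10) = 10/15 = 2/3 ≈ 0.667.

0.667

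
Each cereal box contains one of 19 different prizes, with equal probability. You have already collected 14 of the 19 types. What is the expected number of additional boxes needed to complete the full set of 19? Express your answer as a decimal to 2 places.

Starting from 14 distinct types, each trial gives a new one with probability (19−i)/19 when i types are held, so the wait for the next new type is 19/(19−i).
E = 19/5 + 19/4 + 19/3 + 19/2 + 19/1 = 2603/60 ≈ 43.38.

43.38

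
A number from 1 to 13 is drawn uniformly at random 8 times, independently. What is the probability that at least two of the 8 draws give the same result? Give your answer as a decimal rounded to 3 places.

P(all 8 different) = 13/13 · 12/13 · ··· · 6/13 ≈ 0.064.
P(at least two equal) = 1 − 0.064 = 0.936.

0.936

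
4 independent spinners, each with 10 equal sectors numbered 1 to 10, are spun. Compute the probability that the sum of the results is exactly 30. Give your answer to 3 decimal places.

There are 10^4 = 10000 equally likely outcomes.
The number of ordered 4-tuples from {1,…,10} summing to 30 is 282.
P(sum = 30) = 282/10000 = 141/5000 ≈ 0.028.

0.028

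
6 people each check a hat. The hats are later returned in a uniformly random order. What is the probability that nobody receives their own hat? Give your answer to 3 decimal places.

0.368

This is the derangement probability: permutations of 6 with no fixed point.
D(6) = 6! · (1 − 1/1! + 1/2! − ··· + (−1)^6/6!) = 265.
P = 265/720 = 53/144 ≈ 0.368.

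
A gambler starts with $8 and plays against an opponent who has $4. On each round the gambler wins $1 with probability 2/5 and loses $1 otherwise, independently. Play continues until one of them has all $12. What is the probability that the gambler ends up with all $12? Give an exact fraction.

1552/8113

Let r = q/p = (3/5)/(2/5) = 3/2. The recurrence P(i) = p·P(i+1) + q·P(i−1) with P(0)=0, P(12)=1 gives P(i) = (1 − r^i)/(1 − r^12).
P(8) = (1 − (3/2)^8) / (1 − (3/2)^12) = 1552/8113.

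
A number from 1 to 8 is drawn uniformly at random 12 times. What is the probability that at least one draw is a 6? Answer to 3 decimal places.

P(no draw is a 6) = (7/8)^12 ≈ 0.201.
P(at least one) = 1 − 0.201 = 0.799.

0.799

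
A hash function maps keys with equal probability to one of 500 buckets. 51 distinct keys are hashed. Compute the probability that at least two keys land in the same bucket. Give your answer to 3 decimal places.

It's easier to compute the probability that all 51 are distinct.
P(all distinct) = 500/500 · 499/500 · ··· · 450/500 ≈ 0.071.
So the probability of at least one match is 1 − 0.071 = 0.929.

0.929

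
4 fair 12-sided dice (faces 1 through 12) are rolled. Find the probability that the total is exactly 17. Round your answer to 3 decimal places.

0.026

There are 12^4 = 20736 equally likely outcomes.
The number of ordered 4-tuples from {1,…,12} summing to 17 is 544.
P(sum = 17) = 544/20736 = 17/648 ≈ 0.026.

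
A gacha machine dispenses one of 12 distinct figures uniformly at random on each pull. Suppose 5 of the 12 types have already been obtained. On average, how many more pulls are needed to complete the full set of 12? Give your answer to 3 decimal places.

Starting from 5 distinct types, each trial gives a new one with probability (12−i)/12 when i types are held, so the wait for the next new type is 12/(12−i).
E = 12/7 + 12/6 + 12/5 + 12/4 + 12/3 + 12/2 + 12/1 = 1089/35 ≈ 31.114.

31.114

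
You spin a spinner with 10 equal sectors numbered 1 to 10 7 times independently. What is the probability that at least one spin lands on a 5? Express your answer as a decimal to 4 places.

P(no spin lands on a 5) = (9/10)^7 ≈ 0.4783.
P(at least one) = 1 − 0.4783 = 0.5217.

0.5217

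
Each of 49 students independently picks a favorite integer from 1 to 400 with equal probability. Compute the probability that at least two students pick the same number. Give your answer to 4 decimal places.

0.9534

It's easier to compute the probability that all 49 are distinct.
P(all distinct) = 400/400 · 399/400 · ··· · 352/400 ≈ 0.0466.
So the probability of at least one match is 1 − 0.0466 = 0.9534.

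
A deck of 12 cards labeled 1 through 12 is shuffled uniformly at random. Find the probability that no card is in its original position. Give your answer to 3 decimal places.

This is the derangement probability: permutations of 12 with no fixed point.
D(12) = 12! · (1 − 1/1! + 1/2! − ··· + (−1)^12/12!) = 176214841.
P = 176214841/479001600 = 16019531/43545600 ≈ 0.368.

0.368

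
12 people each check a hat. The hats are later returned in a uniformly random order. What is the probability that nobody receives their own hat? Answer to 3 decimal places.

This is the derangement probability: permutations of 12 with no fixed point.
D(12) = 12! · (1 − 1/1! + 1/2! − ··· + (−1)^12/12!) = 176214841.
P = 176214841/479001600 = 16019531/43545600 ≈ 0.368.

0.368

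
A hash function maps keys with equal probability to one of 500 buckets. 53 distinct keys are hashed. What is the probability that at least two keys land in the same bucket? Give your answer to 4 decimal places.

It's easier to compute the probability that all 53 are distinct.
P(all distinct) = 500/500 · 499/500 · ··· · 448/500 ≈ 0.0574.
So the probability of at least one match is 1 − 0.0574 = 0.9426.

0.9426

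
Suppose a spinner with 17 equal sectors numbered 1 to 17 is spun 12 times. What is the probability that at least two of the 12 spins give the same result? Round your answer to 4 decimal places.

P(all 12 different) = 17/17 · 16/17 · ··· · 6/17 ≈ 0.0051.
P(at least two equal) = 1 − 0.0051 = 0.9949.

0.9949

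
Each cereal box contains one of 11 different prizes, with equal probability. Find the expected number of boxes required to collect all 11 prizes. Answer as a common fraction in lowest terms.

83711/2520

After i distinct types are collected, each trial gives a new one with probability (11−i)/11, so the expected wait for the next new type is 11/(11−i).
E = 11/11 + 11/10 + 11/9 + 11/8 + 11/7 + 11/6 + 11/5 + 11/4 + 11/3 + 11/2 + 11/1 = 83711/2520.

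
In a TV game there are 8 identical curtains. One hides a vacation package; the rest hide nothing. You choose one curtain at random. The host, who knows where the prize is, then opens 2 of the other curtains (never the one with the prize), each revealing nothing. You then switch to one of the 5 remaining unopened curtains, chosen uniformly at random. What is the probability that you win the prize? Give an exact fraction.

Your original curtain holds the prize with probability 1/8, so the other 7 collectively hold it with probability 7/8.
The host can always find 2 empty curtains to open, so the reveals don't change that 7/8; it is now spread over the 5 remaining unopened curtains.
P(win by switching) = (7/8) · (1/5) = 7/40.

7/40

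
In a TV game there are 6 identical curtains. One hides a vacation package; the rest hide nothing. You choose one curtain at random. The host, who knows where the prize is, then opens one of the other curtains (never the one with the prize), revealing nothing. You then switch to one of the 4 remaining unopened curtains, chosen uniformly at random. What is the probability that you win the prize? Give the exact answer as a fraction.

5/24

Your original curtain holds the prize with probability 1/6, so the other 5 collectively hold it with probability 5/6.
The host can always find an empty curtain to open, so this doesn't change that 5/6; it is now spread over the 4 remaining unopened curtains.
P(win by switching) = (5/6) · (1/4) = 5/24.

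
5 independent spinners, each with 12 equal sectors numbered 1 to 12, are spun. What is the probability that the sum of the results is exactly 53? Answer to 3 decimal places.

0.001

There are 12^5 = 248832 equally likely outcomes.
The number of ordered 5-tuples from {1,…,12} summing to 53 is 330.
P(sum = 53) = 330/248832 = 55/41472 ≈ 0.001.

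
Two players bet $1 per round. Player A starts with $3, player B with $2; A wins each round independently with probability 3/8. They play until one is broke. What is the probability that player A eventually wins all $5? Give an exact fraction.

Let r = q/p = (5/8)/(3/8) = 5/3. The recurrence P(i) = p·P(i+1) + q·P(i−1) with P(0)=0, P(5)=1 gives P(i) = (1 − r^i)/(1 − r^5).
P(3) = (1 − (5/3)^3) / (1 − (5/3)^5) = 441/1441.

441/1441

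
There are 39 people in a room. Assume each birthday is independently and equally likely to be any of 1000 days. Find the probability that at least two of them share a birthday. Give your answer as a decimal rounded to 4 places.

0.5280

It's easier to compute the probability that all 39 are distinct.
P(all distinct) = 1000/1000 · 999/1000 · ··· · 962/1000 ≈ 0.4720.
So the probability of at least one match is 1 − 0.4720 = 0.5280.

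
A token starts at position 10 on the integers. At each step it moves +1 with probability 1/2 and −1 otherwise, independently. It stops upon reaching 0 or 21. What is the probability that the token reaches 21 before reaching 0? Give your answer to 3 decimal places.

0.476

With a fair step, P(i) = ½P(i−1) + ½P(i+1) with P(0)=0, P(21)=1 has the linear solution P(i) = i/21.
P(10) = 10/21 ≈ 0.476.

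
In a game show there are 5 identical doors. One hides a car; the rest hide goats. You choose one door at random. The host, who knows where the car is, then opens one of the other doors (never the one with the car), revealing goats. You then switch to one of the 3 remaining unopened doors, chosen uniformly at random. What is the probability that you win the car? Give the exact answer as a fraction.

4/15

Your original door holds the car with probability 1/5, so the other 4 collectively hold it with probability 4/5.
The host can always find an empty door to open, so this doesn't change that 4/5; it is now spread over the 3 remaining unopened doors.
P(win by switching) = (4/5) · (1/3) = 4/15.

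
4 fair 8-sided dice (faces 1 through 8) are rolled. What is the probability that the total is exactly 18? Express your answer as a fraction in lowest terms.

43/512

There are 8^4 = 4096 equally likely outcomes.
The number of ordered 4-tuples from {1,…,8} summing to 18 is 344.
P(sum = 18) = 344/4096 = 43/512.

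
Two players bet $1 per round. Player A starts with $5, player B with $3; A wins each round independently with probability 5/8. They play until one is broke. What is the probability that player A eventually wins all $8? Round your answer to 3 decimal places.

Let r = q/p = (3/8)/(5/8) = 3/5. The recurrence P(i) = p·P(i+1) + q·P(i−1) with P(0)=0, P(8)=1 gives P(i) = (1 − r^i)/(1 − r^8).
P(5) = (1 − (3/5)^5) / (1 − (3/5)^8) = 180125/192032 ≈ 0.938.

0.938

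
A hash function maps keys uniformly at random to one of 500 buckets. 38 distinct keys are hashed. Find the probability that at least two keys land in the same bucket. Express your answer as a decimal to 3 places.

0.764

It's easier to compute the probability that all 38 are distinct.
P(all distinct) = 500/500 · 499/500 · ··· · 463/500 ≈ 0.236.
So the probability of at least one match is 1 − 0.236 = 0.764.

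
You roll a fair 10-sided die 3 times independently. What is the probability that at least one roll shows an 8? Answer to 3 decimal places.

0.271

P(no roll shows an 8) = (9/10)^3 ≈ 0.729.
P(at least one) = 1 − 0.729 = 0.271.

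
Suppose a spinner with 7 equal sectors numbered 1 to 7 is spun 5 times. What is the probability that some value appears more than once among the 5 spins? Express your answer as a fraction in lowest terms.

2041/2401

P(all 5 different) = 7/7 · 6/7 · ··· · 3/7 = 360/2401.
P(at least two equal) = 1 − 360/2401 = 2041/2401.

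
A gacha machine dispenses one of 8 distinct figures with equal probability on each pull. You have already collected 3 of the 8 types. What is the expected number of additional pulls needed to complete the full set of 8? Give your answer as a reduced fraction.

Starting from 3 distinct types, each trial gives a new one with probability (8−i)/8 when i types are held, so the wait for the next new type is 8/(8−i).
E = 8/5 + 8/4 + 8/3 + 8/2 + 8/1 = 274/15.

274/15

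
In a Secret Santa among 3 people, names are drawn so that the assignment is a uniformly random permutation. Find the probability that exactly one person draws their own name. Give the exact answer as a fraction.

1/2

Choose which one is fixed: C(3,1) = 3 ways.
The remaining 2 must have no fixed point: D(2) = 1.
P = 3·1/6 = 1/2.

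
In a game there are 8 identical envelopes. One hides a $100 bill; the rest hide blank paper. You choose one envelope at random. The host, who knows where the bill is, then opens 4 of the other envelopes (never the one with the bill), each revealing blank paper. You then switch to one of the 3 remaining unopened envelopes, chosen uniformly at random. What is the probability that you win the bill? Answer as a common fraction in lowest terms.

Your original envelope holds the bill with probability 1/8, so the other 7 collectively hold it with probability 7/8.
The host can always find 4 empty envelopes to open, so the reveals don't change that 7/8; it is now spread over the 3 remaining unopened envelopes.
P(win by switching) = (7/8) · (1/3) = 7/24.

7/24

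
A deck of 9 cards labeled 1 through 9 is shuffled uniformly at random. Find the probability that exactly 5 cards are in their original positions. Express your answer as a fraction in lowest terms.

Choose which 5 of the 9 are fixed: C(9,5) = 126 ways.
The remaining 4 must have no fixed point: D(4) = 9.
P = 126·9/362880 = 1/320.

1/320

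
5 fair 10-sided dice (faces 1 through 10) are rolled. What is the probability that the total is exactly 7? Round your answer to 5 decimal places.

0.00015

There are 10^5 = 100000 equally likely outcomes.
The number of ordered 5-tuples from {1,…,10} summing to 7 is 15.
P(sum = 7) = 15/100000 = 3/20000 ≈ 0.00015.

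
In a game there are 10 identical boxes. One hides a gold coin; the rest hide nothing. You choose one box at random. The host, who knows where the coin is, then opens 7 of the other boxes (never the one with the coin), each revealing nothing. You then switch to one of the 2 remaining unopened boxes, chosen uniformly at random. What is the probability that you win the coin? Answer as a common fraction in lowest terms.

9/20

Your original box holds the coin with probability 1/10, so the other 9 collectively hold it with probability 9/10.
The host can always find 7 empty boxes to open, so the reveals don't change that 9/10; it is now spread over the 2 remaining unopened boxes.
P(win by switching) = (9/10) · (1/2) = 9/20.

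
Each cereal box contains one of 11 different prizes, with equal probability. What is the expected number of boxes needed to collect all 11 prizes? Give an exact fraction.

83711/2520

After i distinct types are collected, each trial gives a new one with probability (11−i)/11, so the expected wait for the next new type is 11/(11−i).
E = 11/11 + 11/10 + 11/9 + 11/8 + 11/7 + 11/6 + 11/5 + 11/4 + 11/3 + 11/2 + 11/1 = 83711/2520.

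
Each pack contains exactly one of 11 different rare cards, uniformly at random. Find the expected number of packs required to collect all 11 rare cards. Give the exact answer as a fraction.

After i distinct types are collected, each trial gives a new one with probability (11−i)/11, so the expected wait for the next new type is 11/(11−i).
E = 11/11 + 11/10 + 11/9 + 11/8 + 11/7 + 11/6 + 11/5 + 11/4 + 11/3 + 11/2 + 11/1 = 83711/2520.

83711/2520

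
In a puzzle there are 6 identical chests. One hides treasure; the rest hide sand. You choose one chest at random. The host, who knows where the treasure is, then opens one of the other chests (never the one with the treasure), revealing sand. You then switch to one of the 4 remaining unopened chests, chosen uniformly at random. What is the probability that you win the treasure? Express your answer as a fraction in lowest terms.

Your original chest holds the treasure with probability 1/6, so the other 5 collectively hold it with probability 5/6.
The host can always find an empty chest to open, so this doesn't change that 5/6; it is now spread over the 4 remaining unopened chests.
P(win by switching) = (5/6) · (1/4) = 5/24.

5/24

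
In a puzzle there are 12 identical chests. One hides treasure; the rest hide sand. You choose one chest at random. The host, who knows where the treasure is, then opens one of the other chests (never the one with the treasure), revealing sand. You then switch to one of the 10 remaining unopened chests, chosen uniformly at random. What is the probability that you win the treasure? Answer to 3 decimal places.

Your original chest holds the treasure with probability 1/12, so the other 11 collectively hold it with probability 11/12.
The host can always find an empty chest to open, so this doesn't change that 11/12; it is now spread over the 10 remaining unopened chests.
P(win by switching) = (11/12) · (1/10) = 11/120 ≈ 0.092.

0.092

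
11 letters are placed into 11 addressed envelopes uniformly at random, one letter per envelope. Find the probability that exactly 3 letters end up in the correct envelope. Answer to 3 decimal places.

Choose which 3 of the 11 are fixed: C(11,3) = 165 ways.
The remaining 8 must have no fixed point: D(8) = 14833.
P = 165·14833/39916800 = 2119/34560 ≈ 0.061.

0.061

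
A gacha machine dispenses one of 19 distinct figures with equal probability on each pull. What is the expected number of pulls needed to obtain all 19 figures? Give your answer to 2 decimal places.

After i distinct types are collected, each trial gives a new one with probability (19−i)/19, so the expected wait for the next new type is 19/(19−i).
E = 19/19 + 19/18 + 19/17 + 19/16 + 19/15 + 19/14 + 19/13 + 19/12 + 19/11 + 19/10 + 19/9 + 19/8 + 19/7 + 19/6 + 19/5 + 19/4 + 19/3 + 19/2 + 19/1 = 275295799/4084080 ≈ 67.41.

67.41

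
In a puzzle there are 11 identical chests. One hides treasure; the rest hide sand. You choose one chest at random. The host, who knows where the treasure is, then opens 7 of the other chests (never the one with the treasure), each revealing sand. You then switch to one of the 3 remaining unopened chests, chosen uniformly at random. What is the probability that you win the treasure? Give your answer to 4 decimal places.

Your original chest holds the treasure with probability 1/11, so the other 10 collectively hold it with probability 10/11.
The host can always find 7 empty chests to open, so the reveals don't change that 10/11; it is now spread over the 3 remaining unopened chests.
P(win by switching) = (10/11) · (1/3) = 10/33 ≈ 0.3030.

0.3030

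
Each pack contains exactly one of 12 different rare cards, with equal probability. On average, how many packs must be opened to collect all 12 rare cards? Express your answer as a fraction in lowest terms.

After i distinct types are collected, each trial gives a new one with probability (12−i)/12, so the expected wait for the next new type is 12/(12−i).
E = 12/12 + 12/11 + 12/10 + 12/9 + 12/8 + 12/7 + 12/6 + 12/5 + 12/4 + 12/3 + 12/2 + 12/1 = 86021/2310.

86021/2310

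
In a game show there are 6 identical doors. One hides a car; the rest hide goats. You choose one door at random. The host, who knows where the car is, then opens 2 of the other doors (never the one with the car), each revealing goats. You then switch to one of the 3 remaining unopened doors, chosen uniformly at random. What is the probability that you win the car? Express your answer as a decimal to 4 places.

0.2778

Your original door holds the car with probability 1/6, so the other 5 collectively hold it with probability 5/6.
The host can always find 2 empty doors to open, so the reveals don't change that 5/6; it is now spread over the 3 remaining unopened doors.
P(win by switching) = (5/6) · (1/3) = 5/18 ≈ 0.2778.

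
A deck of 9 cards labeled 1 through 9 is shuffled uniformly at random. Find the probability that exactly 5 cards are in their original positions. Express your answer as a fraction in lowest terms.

1/320

Choose which 5 of the 9 are fixed: C(9,5) = 126 ways.
The remaining 4 must have no fixed point: D(4) = 9.
P = 126·9/362880 = 1/320.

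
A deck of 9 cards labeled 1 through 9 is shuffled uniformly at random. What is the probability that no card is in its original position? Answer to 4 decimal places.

0.3679

This is the derangement probability: permutations of 9 with no fixed point.
D(9) = 9! · (1 − 1/1! + 1/2! − ··· + (−1)^9/9!) = 133496.
P = 133496/362880 = 16687/45360 ≈ 0.3679.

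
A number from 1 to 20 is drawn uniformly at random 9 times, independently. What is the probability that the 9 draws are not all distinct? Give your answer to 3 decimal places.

P(all 9 different) = 20/20 · 19/20 · ··· · 12/20 ≈ 0.119.
P(at least two equal) = 1 − 0.119 = 0.881.

0.881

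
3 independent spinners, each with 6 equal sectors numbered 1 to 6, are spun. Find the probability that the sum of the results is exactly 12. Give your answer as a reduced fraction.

25/216

There are 6^3 = 216 equally likely outcomes.
The number of ordered 3-tuples from {1,…,6} summing to 12 is 25.
P(sum = 12) = 25/216.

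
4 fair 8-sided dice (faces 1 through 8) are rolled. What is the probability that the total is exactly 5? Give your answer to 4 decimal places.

0.0010

There are 8^4 = 4096 equally likely outcomes.
The number of ordered 4-tuples from {1,…,8} summing to 5 is 4.
P(sum = 5) = 4/4096 = 1/1024 ≈ 0.0010.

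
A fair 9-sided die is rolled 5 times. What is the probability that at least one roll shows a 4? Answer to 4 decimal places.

P(no roll shows a 4) = (8/9)^5 ≈ 0.5549.
P(at least one) = 1 − 0.5549 = 0.4451.

0.4451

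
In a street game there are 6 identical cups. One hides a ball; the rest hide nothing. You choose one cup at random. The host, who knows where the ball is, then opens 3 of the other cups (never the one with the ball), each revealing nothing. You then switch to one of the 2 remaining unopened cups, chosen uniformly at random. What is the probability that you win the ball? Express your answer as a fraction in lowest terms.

Your original cup holds the ball with probability 1/6, so the other 5 collectively hold it with probability 5/6.
The host can always find 3 empty cups to open, so the reveals don't change that 5/6; it is now spread over the 2 remaining unopened cups.
P(win by switching) = (5/6) · (1/2) = 5/12.

5/12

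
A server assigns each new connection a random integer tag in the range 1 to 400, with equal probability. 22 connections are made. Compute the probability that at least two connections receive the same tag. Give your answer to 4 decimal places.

It's easier to compute the probability that all 22 are distinct.
P(all distinct) = 400/400 · 399/400 · ··· · 379/400 ≈ 0.5554.
So the probability of at least one match is 1 − 0.5554 = 0.4446.

0.4446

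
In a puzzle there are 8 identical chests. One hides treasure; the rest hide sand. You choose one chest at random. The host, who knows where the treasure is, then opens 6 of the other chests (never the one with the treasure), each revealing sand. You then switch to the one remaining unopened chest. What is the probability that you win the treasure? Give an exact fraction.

Your original chest holds the treasure with probability 1/8, so the other 7 collectively hold it with probability 7/8.
The host can always find 6 empty chests to open, so the reveals don't change that 7/8; it is now spread over the 1 remaining unopened chest.
P(win by switching) = (7/8) · (1/1) = 7/8.

7/8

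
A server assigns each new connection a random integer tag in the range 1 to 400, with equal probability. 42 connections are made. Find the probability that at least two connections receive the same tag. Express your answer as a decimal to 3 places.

It's easier to compute the probability that all 42 are distinct.
P(all distinct) = 400/400 · 399/400 · ··· · 359/400 ≈ 0.107.
So the probability of at least one match is 1 − 0.107 = 0.893.

0.893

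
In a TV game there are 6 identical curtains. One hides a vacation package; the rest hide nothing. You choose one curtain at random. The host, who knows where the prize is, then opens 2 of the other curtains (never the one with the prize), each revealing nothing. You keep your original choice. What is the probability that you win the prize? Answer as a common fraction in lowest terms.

1/6

The host can always open 2 empty curtains regardless of your choice, so the reveals give no information about your original curtain.
P(win by staying) = 1/6.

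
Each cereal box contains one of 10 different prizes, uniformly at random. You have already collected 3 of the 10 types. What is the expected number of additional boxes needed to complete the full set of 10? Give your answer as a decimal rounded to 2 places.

Starting from 3 distinct types, each trial gives a new one with probability (10−i)/10 when i types are held, so the wait for the next new type is 10/(10−i).
E = 10/7 + 10/6 + 10/5 + 10/4 + 10/3 + 10/2 + 10/1 = 363/14 ≈ 25.93.

25.93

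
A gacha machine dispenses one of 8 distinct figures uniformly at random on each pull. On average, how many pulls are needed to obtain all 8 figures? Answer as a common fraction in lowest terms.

761/35

After i distinct types are collected, each trial gives a new one with probability (8−i)/8, so the expected wait for the next new type is 8/(8−i).
E = 8/8 + 8/7 + 8/6 + 8/5 + 8/4 + 8/3 + 8/2 + 8/1 = 761/35.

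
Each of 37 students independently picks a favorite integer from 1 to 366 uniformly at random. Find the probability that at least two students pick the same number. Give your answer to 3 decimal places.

0.848

It's easier to compute the probability that all 37 are distinct.
P(all distinct) = 366/366 · 365/366 · ··· · 330/366 ≈ 0.152.
So the probability of at least one match is 1 − 0.152 = 0.848.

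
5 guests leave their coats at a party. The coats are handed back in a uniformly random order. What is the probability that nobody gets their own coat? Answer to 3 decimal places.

This is the derangement probability: permutations of 5 with no fixed point.
D(5) = 5! · (1 − 1/1! + 1/2! − ··· + (−1)^5/5!) = 44.
P = 44/120 = 11/30 ≈ 0.367.

0.367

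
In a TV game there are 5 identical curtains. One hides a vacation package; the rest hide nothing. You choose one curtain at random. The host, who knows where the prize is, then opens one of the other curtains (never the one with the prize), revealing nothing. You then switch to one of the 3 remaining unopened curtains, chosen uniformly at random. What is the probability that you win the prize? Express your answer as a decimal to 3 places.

0.267

Your original curtain holds the prize with probability 1/5, so the other 4 collectively hold it with probability 4/5.
The host can always find an empty curtain to open, so this doesn't change that 4/5; it is now spread over the 3 remaining unopened curtains.
P(win by switching) = (4/5) · (1/3) = 4/15 ≈ 0.267.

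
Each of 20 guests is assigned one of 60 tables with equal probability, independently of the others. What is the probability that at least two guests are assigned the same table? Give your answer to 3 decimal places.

0.972

It's easier to compute the probability that all 20 are distinct.
P(all distinct) = 60/60 · 59/60 · ··· · 41/60 ≈ 0.028.
So the probability of at least one match is 1 − 0.028 = 0.972.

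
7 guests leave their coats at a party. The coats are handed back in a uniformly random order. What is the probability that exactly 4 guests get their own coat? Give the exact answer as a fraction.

Choose which 4 of the 7 are fixed: C(7,4) = 35 ways.
The remaining 3 must have no fixed point: D(3) = 2.
P = 35·2/5040 = 1/72.

1/72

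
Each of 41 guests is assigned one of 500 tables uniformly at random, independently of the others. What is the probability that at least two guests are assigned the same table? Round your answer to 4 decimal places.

It's easier to compute the probability that all 41 are distinct.
P(all distinct) = 500/500 · 499/500 · ··· · 460/500 ≈ 0.1852.
So the probability of at least one match is 1 − 0.1852 = 0.8148.

0.8148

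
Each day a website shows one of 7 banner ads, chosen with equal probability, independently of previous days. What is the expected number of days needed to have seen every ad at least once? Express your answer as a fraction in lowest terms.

After i distinct types are collected, each trial gives a new one with probability (7−i)/7, so the expected wait for the next new type is 7/(7−i).
E = 7/7 + 7/6 + 7/5 + 7/4 + 7/3 + 7/2 + 7/1 = 363/20.

363/20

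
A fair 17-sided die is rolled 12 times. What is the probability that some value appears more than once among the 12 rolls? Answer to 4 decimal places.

0.9949

P(all 12 different) = 17/17 · 16/17 · ··· · 6/17 ≈ 0.0051.
P(at least two equal) = 1 − 0.0051 = 0.9949.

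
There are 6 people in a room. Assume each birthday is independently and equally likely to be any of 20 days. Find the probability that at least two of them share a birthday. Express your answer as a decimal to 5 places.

It's easier to compute the probability that all 6 are distinct.
P(all distinct) = 20/20 · 19/20 · ··· · 15/20 ≈ 0.43605.
So the probability of at least one match is 1 − 0.43605 = 0.56395.

0.56395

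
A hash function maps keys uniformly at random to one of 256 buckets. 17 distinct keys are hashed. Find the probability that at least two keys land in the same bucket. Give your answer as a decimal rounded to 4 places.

It's easier to compute the probability that all 17 are distinct.
P(all distinct) = 256/256 · 255/256 · ··· · 240/256 ≈ 0.5810.
So the probability of at least one match is 1 − 0.5810 = 0.4190.

0.4190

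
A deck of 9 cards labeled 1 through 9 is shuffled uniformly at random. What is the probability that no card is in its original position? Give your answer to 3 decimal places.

This is the derangement probability: permutations of 9 with no fixed point.
D(9) = 9! · (1 − 1/1! + 1/2! − ··· + (−1)^9/9!) = 133496.
P = 133496/362880 = 16687/45360 ≈ 0.368.

0.368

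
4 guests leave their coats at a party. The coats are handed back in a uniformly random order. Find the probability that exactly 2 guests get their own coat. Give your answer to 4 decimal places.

0.2500

Choose which 2 of the 4 are fixed: C(4,2) = 6 ways.
The remaining 2 must have no fixed point: D(2) = 1.
P = 6·1/24 = 1/4 ≈ 0.2500.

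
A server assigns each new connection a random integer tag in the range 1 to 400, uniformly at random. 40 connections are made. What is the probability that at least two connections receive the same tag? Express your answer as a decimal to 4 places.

0.8670

It's easier to compute the probability that all 40 are distinct.
P(all distinct) = 400/400 · 399/400 · ··· · 361/400 ≈ 0.1330.
So the probability of at least one match is 1 − 0.1330 = 0.8670.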